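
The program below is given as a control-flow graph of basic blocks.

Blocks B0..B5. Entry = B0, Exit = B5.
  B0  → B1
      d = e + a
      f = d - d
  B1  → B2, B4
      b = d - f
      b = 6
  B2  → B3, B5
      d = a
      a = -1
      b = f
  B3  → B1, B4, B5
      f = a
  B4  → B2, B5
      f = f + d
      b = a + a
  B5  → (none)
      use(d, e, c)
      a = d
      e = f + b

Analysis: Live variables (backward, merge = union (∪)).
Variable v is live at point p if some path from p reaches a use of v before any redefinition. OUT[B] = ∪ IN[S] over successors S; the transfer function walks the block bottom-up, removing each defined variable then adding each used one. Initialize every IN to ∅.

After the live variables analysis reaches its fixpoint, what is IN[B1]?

Per-block solution:
  B0: | IN={a, c, e} | OUT={a, c, d, e, f}
  B1: | IN={a, c, d, e, f} | OUT={a, c, d, e, f}
  B2: | IN={a, c, e, f} | OUT={a, b, c, d, e, f}
  B3: | IN={a, b, c, d, e} | OUT={a, b, c, d, e, f}
  B4: | IN={a, c, d, e, f} | OUT={a, b, c, d, e, f}
  B5: | IN={b, c, d, e, f} | OUT={}

Merge at B1: OUT[B1] = IN[B2] ⊔ IN[B4] = {a, c, d, e, f}
Applying B1's transfer function to that OUT value gives IN[B1] (row B1 above).

Answer: {a, c, d, e, f}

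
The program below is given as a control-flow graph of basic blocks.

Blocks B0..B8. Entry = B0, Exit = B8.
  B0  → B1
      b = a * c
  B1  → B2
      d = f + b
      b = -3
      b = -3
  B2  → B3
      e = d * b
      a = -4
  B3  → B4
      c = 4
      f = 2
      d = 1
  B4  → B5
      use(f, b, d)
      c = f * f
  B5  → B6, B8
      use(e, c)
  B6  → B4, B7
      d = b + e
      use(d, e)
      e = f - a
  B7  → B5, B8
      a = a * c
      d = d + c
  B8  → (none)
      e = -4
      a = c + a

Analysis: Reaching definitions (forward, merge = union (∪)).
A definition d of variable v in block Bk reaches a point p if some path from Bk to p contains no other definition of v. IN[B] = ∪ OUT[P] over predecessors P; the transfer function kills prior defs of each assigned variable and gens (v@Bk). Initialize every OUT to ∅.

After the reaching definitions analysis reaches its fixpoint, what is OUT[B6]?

Fixpoint table:
  B0:  IN={}  OUT={b@B0}
  B1:  IN={b@B0}  OUT={b@B1, d@B1}
  B2:  IN={b@B1, d@B1}  OUT={a@B2, b@B1, d@B1, e@B2}
  B3:  IN={a@B2, b@B1, d@B1, e@B2}  OUT={a@B2, b@B1, c@B3, d@B3, e@B2, f@B3}
  B4:  IN={a@B2, a@B7, b@B1, c@B3, c@B4, d@B3, d@B6, e@B2, e@B6, f@B3}  OUT={a@B2, a@B7, b@B1, c@B4, d@B3, d@B6, e@B2, e@B6, f@B3}
  B5:  IN={a@B2, a@B7, b@B1, c@B4, d@B3, d@B6, d@B7, e@B2, e@B6, f@B3}  OUT={a@B2, a@B7, b@B1, c@B4, d@B3, d@B6, d@B7, e@B2, e@B6, f@B3}
  B6:  IN={a@B2, a@B7, b@B1, c@B4, d@B3, d@B6, d@B7, e@B2, e@B6, f@B3}  OUT={a@B2, a@B7, b@B1, c@B4, d@B6, e@B6, f@B3}
  B7:  IN={a@B2, a@B7, b@B1, c@B4, d@B6, e@B6, f@B3}  OUT={a@B7, b@B1, c@B4, d@B7, e@B6, f@B3}
  B8:  IN={a@B2, a@B7, b@B1, c@B4, d@B3, d@B6, d@B7, e@B2, e@B6, f@B3}  OUT={a@B8, b@B1, c@B4, d@B3, d@B6, d@B7, e@B8, f@B3}

Merge at B6: IN[B6] = OUT[B5] = {a@B2, a@B7, b@B1, c@B4, d@B3, d@B6, d@B7, e@B2, e@B6, f@B3}
Applying B6's transfer function to that IN value gives OUT[B6] (row B6 above).

Answer: {a@B2, a@B7, b@B1, c@B4, d@B6, e@B6, f@B3}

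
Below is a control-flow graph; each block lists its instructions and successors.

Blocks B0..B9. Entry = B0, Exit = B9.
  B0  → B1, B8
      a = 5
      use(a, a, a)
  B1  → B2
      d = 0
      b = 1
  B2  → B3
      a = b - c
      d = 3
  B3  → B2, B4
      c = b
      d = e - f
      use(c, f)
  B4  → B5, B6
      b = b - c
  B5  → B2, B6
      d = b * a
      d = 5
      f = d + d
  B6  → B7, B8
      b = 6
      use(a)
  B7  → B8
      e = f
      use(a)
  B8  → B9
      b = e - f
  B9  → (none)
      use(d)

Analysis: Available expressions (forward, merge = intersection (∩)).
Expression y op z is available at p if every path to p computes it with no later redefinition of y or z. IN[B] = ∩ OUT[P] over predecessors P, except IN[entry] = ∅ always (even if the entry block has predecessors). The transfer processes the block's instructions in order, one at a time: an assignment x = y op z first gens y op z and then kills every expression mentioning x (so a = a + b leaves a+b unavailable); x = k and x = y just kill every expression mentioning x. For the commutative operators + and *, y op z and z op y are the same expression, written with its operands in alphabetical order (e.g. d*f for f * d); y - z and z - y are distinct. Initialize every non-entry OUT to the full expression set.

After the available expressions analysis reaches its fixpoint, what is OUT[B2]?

Converged values:
  B0:  IN={}  OUT={}
  B1:  IN={}  OUT={}
  B2:  IN={}  OUT={b-c}
  B3:  IN={b-c}  OUT={e-f}
  B4:  IN={e-f}  OUT={e-f}
  B5:  IN={e-f}  OUT={a*b, d+d}
  B6:  IN={}  OUT={}
  B7:  IN={}  OUT={}
  B8:  IN={}  OUT={e-f}
  B9:  IN={e-f}  OUT={e-f}

Merge at B2: IN[B2] = OUT[B1] ∩ OUT[B3] ∩ OUT[B5] = {}
Applying B2's transfer function to that IN value gives OUT[B2] (row B2 above).

Answer: {b-c}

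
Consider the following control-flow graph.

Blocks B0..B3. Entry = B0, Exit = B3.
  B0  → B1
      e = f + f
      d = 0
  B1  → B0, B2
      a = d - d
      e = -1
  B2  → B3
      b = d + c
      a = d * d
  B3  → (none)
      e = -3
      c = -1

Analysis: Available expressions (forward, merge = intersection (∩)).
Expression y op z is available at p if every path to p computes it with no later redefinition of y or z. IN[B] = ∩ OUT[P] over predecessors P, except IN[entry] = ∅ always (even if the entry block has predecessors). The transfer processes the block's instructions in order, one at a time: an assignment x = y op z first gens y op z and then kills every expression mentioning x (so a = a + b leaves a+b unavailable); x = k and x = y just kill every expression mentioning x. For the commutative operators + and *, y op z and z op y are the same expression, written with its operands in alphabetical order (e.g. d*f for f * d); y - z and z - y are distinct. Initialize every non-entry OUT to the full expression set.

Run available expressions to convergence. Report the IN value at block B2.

Answer: {d-d, f+f}

Derivation:
Converged values:
  B0:   IN={}   OUT={f+f}
  B1:   IN={f+f}   OUT={d-d, f+f}
  B2:   IN={d-d, f+f}   OUT={c+d, d*d, d-d, f+f}
  B3:   IN={c+d, d*d, d-d, f+f}   OUT={d*d, d-d, f+f}

Merge at B2: IN[B2] = OUT[B1] = {d-d, f+f}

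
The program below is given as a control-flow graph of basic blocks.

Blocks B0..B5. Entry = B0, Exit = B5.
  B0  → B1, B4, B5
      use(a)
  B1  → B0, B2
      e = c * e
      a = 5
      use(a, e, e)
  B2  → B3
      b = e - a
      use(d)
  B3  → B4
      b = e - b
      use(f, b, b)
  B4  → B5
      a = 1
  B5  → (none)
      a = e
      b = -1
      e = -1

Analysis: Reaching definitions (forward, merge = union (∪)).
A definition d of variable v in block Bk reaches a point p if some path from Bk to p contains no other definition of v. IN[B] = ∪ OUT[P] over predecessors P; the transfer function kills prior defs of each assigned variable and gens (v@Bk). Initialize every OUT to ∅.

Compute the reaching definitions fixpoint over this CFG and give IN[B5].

Fixpoint table:
  B0: | IN={a@B1, e@B1} | OUT={a@B1, e@B1}
  B1: | IN={a@B1, e@B1} | OUT={a@B1, e@B1}
  B2: | IN={a@B1, e@B1} | OUT={a@B1, b@B2, e@B1}
  B3: | IN={a@B1, b@B2, e@B1} | OUT={a@B1, b@B3, e@B1}
  B4: | IN={a@B1, b@B3, e@B1} | OUT={a@B4, b@B3, e@B1}
  B5: | IN={a@B1, a@B4, b@B3, e@B1} | OUT={a@B5, b@B5, e@B5}

Merge at B5: IN[B5] = OUT[B0] ⊔ OUT[B4] = {a@B1, a@B4, b@B3, e@B1}

Answer: {a@B1, a@B4, b@B3, e@B1}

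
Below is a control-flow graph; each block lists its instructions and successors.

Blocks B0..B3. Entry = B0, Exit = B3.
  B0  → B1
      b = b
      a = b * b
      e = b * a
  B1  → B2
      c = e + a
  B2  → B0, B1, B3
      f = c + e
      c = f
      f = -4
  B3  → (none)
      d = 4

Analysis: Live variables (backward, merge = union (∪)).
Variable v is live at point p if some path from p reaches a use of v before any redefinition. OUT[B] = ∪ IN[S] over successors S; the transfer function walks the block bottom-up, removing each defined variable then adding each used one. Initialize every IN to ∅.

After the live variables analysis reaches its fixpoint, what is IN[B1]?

Fixpoint table:
  B0: | IN={b} | OUT={a, b, e}
  B1: | IN={a, b, e} | OUT={a, b, c, e}
  B2: | IN={a, b, c, e} | OUT={a, b, e}
  B3: | IN={} | OUT={}

Merge at B1: OUT[B1] = IN[B2] = {a, b, c, e}
Applying B1's transfer function to that OUT value gives IN[B1] (row B1 above).

Answer: {a, b, e}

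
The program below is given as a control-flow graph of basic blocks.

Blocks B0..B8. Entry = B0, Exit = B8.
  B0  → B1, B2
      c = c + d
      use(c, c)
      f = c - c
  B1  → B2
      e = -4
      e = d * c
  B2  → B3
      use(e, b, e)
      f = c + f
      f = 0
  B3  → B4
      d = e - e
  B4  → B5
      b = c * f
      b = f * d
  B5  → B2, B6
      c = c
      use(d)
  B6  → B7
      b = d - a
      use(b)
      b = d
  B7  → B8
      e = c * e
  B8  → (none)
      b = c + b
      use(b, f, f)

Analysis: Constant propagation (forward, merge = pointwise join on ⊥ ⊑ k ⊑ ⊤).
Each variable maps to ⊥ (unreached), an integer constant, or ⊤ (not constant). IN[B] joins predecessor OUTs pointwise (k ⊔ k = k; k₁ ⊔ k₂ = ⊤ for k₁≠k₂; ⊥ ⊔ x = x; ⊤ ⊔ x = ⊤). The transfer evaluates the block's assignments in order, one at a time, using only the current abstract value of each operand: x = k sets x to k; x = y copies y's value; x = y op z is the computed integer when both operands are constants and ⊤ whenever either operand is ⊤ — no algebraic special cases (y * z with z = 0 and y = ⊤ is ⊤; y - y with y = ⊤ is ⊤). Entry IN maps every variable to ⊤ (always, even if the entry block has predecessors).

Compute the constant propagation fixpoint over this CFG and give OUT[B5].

Answer: {a: ⊤, b: ⊤, c: ⊤, d: ⊤, e: ⊤, f: 0}

Working:
Per-block solution:
  B0:   IN=(all ⊤)   OUT=(all ⊤)
  B1:   IN=(all ⊤)   OUT=(all ⊤)
  B2:   IN=(all ⊤)   OUT={f:0; rest ⊤}
  B3:   IN={f:0; rest ⊤}   OUT={f:0; rest ⊤}
  B4:   IN={f:0; rest ⊤}   OUT={f:0; rest ⊤}
  B5:   IN={f:0; rest ⊤}   OUT={f:0; rest ⊤}
  B6:   IN={f:0; rest ⊤}   OUT={f:0; rest ⊤}
  B7:   IN={f:0; rest ⊤}   OUT={f:0; rest ⊤}
  B8:   IN={f:0; rest ⊤}   OUT={f:0; rest ⊤}

Merge at B5: IN[B5] = OUT[B4] = {a: ⊤, b: ⊤, c: ⊤, d: ⊤, e: ⊤, f: 0}
Applying B5's transfer function to that IN value gives OUT[B5] (row B5 above).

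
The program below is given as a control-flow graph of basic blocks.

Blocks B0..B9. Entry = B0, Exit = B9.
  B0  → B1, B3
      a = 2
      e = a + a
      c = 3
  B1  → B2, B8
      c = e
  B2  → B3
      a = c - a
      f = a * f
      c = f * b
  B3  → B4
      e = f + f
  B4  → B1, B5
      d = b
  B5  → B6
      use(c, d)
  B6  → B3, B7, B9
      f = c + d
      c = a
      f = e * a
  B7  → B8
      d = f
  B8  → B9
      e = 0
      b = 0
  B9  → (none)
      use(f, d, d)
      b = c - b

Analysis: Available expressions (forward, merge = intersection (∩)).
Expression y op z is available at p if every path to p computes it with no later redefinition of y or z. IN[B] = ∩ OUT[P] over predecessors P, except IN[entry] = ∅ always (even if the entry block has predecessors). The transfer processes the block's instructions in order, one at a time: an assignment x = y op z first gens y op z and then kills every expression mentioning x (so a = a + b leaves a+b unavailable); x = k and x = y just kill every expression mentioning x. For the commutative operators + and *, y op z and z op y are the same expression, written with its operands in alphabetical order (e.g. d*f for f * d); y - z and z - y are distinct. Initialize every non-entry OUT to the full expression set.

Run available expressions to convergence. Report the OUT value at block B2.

Answer: {b*f}

Trace:
Per-block solution:
  B0:   IN={}   OUT={a+a}
  B1:   IN={}   OUT={}
  B2:   IN={}   OUT={b*f}
  B3:   IN={}   OUT={f+f}
  B4:   IN={f+f}   OUT={f+f}
  B5:   IN={f+f}   OUT={f+f}
  B6:   IN={f+f}   OUT={a*e}
  B7:   IN={a*e}   OUT={a*e}
  B8:   IN={}   OUT={}
  B9:   IN={}   OUT={}

Merge at B2: IN[B2] = OUT[B1] = {}
Applying B2's transfer function to that IN value gives OUT[B2] (row B2 above).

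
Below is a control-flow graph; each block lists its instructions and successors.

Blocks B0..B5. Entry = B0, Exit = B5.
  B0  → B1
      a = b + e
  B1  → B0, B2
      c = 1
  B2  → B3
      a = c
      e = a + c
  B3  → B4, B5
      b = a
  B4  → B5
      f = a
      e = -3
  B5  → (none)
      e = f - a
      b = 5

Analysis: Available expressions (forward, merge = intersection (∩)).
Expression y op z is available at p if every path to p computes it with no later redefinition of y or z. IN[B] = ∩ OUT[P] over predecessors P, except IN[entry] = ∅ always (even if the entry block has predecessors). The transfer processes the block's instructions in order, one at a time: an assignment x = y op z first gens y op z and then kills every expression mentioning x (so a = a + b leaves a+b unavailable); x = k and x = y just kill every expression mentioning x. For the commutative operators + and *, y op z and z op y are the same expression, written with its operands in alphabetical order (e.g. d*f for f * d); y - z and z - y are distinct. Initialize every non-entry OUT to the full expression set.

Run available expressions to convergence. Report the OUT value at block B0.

Per-block solution:
  B0: | IN={} | OUT={b+e}
  B1: | IN={b+e} | OUT={b+e}
  B2: | IN={b+e} | OUT={a+c}
  B3: | IN={a+c} | OUT={a+c}
  B4: | IN={a+c} | OUT={a+c}
  B5: | IN={a+c} | OUT={a+c, f-a}

Merge at B0 (entry node, so the boundary value {} is joined with the incoming edge(s)): IN[B0] = {} ∩ OUT[B1] = {}
Applying B0's transfer function to that IN value gives OUT[B0] (row B0 above).

Answer: {b+e}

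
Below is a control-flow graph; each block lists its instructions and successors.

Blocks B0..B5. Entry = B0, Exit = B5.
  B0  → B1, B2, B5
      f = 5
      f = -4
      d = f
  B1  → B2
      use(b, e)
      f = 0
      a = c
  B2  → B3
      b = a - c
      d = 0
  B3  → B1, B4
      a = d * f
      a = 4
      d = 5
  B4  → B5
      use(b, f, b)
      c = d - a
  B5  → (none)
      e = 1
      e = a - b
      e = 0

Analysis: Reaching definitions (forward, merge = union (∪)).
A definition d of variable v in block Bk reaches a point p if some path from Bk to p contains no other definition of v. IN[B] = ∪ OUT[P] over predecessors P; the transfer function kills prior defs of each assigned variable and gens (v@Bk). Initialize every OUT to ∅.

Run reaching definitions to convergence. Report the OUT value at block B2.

Answer: {a@B1, b@B2, d@B2, f@B0, f@B1}

Trace:
Converged values:
  B0:  IN={}  OUT={d@B0, f@B0}
  B1:  IN={a@B3, b@B2, d@B0, d@B3, f@B0, f@B1}  OUT={a@B1, b@B2, d@B0, d@B3, f@B1}
  B2:  IN={a@B1, b@B2, d@B0, d@B3, f@B0, f@B1}  OUT={a@B1, b@B2, d@B2, f@B0, f@B1}
  B3:  IN={a@B1, b@B2, d@B2, f@B0, f@B1}  OUT={a@B3, b@B2, d@B3, f@B0, f@B1}
  B4:  IN={a@B3, b@B2, d@B3, f@B0, f@B1}  OUT={a@B3, b@B2, c@B4, d@B3, f@B0, f@B1}
  B5:  IN={a@B3, b@B2, c@B4, d@B0, d@B3, f@B0, f@B1}  OUT={a@B3, b@B2, c@B4, d@B0, d@B3, e@B5, f@B0, f@B1}

Merge at B2: IN[B2] = OUT[B0] ⊔ OUT[B1] = {a@B1, b@B2, d@B0, d@B3, f@B0, f@B1}
Applying B2's transfer function to that IN value gives OUT[B2] (row B2 above).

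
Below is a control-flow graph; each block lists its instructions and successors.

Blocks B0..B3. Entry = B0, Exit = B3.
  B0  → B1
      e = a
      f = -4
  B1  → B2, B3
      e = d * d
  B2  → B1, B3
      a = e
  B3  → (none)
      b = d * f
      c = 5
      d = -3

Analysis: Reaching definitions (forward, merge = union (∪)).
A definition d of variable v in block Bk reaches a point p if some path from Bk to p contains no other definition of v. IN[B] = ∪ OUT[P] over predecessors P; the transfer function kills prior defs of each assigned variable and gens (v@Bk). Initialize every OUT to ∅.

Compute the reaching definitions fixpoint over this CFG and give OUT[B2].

Per-block solution:
  B0:   IN={}   OUT={e@B0, f@B0}
  B1:   IN={a@B2, e@B0, e@B1, f@B0}   OUT={a@B2, e@B1, f@B0}
  B2:   IN={a@B2, e@B1, f@B0}   OUT={a@B2, e@B1, f@B0}
  B3:   IN={a@B2, e@B1, f@B0}   OUT={a@B2, b@B3, c@B3, d@B3, e@B1, f@B0}

Merge at B2: IN[B2] = OUT[B1] = {a@B2, e@B1, f@B0}
Applying B2's transfer function to that IN value gives OUT[B2] (row B2 above).

Answer: {a@B2, e@B1, f@B0}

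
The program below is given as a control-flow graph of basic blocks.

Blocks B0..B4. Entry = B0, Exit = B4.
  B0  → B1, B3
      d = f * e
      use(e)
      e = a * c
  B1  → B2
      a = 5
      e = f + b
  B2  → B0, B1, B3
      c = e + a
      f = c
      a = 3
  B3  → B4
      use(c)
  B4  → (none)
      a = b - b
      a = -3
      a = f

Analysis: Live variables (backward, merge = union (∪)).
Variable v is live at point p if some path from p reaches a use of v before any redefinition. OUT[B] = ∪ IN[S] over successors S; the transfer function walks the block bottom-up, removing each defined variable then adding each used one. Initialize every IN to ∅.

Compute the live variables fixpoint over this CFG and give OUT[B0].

Answer: {b, c, f}

Working:
Converged values:
  B0:   IN={a, b, c, e, f}   OUT={b, c, f}
  B1:   IN={b, f}   OUT={a, b, e}
  B2:   IN={a, b, e}   OUT={a, b, c, e, f}
  B3:   IN={b, c, f}   OUT={b, f}
  B4:   IN={b, f}   OUT={}

Merge at B0: OUT[B0] = IN[B1] ⊔ IN[B3] = {b, c, f}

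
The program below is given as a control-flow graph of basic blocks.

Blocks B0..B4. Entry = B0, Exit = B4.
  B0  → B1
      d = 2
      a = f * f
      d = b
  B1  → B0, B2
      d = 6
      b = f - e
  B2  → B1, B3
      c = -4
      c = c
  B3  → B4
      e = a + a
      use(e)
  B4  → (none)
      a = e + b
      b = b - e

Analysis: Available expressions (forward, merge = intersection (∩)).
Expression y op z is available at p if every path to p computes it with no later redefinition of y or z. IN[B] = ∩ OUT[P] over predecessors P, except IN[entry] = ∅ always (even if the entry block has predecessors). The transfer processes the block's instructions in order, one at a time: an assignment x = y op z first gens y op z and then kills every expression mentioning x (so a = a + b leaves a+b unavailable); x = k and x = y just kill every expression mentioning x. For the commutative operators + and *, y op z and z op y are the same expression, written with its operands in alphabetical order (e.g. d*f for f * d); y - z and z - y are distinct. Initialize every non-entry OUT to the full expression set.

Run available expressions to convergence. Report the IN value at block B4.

Per-block solution:
  B0:   IN={}   OUT={f*f}
  B1:   IN={f*f}   OUT={f*f, f-e}
  B2:   IN={f*f, f-e}   OUT={f*f, f-e}
  B3:   IN={f*f, f-e}   OUT={a+a, f*f}
  B4:   IN={a+a, f*f}   OUT={f*f}

Merge at B4: IN[B4] = OUT[B3] = {a+a, f*f}

Answer: {a+a, f*f}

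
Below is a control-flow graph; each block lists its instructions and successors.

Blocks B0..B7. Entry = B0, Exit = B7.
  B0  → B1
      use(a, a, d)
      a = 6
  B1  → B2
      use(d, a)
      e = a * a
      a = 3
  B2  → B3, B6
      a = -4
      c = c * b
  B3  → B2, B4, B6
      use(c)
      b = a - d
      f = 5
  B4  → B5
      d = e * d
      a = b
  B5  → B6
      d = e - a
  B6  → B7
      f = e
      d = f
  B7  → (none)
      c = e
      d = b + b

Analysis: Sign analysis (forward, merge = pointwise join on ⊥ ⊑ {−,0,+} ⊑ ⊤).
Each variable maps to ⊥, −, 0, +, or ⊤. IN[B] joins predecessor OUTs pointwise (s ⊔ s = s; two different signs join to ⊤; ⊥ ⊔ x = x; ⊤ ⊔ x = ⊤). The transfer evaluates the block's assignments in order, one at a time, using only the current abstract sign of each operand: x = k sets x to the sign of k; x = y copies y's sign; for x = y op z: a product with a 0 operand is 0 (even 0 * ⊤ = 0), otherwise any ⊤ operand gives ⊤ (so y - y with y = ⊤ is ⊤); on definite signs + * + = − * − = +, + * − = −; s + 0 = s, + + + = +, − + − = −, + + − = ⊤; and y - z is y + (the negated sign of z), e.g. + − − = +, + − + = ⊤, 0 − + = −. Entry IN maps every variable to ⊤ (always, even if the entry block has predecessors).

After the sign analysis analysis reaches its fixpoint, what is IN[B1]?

Answer: {a: +, b: ⊤, c: ⊤, d: ⊤, e: ⊤, f: ⊤}

Trace:
Per-block solution:
  B0:   IN=(all ⊤)   OUT={a:+; rest ⊤}
  B1:   IN={a:+; rest ⊤}   OUT={a:+, e:+; rest ⊤}
  B2:   IN={e:+; rest ⊤}   OUT={a:-, e:+; rest ⊤}
  B3:   IN={a:-, e:+; rest ⊤}   OUT={a:-, e:+, f:+; rest ⊤}
  B4:   IN={a:-, e:+, f:+; rest ⊤}   OUT={e:+, f:+; rest ⊤}
  B5:   IN={e:+, f:+; rest ⊤}   OUT={e:+, f:+; rest ⊤}
  B6:   IN={e:+; rest ⊤}   OUT={d:+, e:+, f:+; rest ⊤}
  B7:   IN={d:+, e:+, f:+; rest ⊤}   OUT={c:+, e:+, f:+; rest ⊤}

Merge at B1: IN[B1] = OUT[B0] = {a: +, b: ⊤, c: ⊤, d: ⊤, e: ⊤, f: ⊤}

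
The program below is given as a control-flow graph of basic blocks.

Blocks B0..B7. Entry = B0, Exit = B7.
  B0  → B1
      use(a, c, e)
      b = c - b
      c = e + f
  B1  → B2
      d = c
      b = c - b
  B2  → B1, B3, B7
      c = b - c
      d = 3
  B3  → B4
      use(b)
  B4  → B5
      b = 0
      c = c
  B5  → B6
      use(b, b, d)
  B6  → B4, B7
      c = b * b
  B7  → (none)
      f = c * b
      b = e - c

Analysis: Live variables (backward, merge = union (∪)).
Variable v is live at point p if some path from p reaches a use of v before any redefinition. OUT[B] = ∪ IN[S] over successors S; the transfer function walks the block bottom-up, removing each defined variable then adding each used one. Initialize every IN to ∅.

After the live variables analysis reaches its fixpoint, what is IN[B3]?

Fixpoint table:
  B0:   IN={a, b, c, e, f}   OUT={b, c, e}
  B1:   IN={b, c, e}   OUT={b, c, e}
  B2:   IN={b, c, e}   OUT={b, c, d, e}
  B3:   IN={b, c, d, e}   OUT={c, d, e}
  B4:   IN={c, d, e}   OUT={b, d, e}
  B5:   IN={b, d, e}   OUT={b, d, e}
  B6:   IN={b, d, e}   OUT={b, c, d, e}
  B7:   IN={b, c, e}   OUT={}

Merge at B3: OUT[B3] = IN[B4] = {c, d, e}
Applying B3's transfer function to that OUT value gives IN[B3] (row B3 above).

Answer: {b, c, d, e}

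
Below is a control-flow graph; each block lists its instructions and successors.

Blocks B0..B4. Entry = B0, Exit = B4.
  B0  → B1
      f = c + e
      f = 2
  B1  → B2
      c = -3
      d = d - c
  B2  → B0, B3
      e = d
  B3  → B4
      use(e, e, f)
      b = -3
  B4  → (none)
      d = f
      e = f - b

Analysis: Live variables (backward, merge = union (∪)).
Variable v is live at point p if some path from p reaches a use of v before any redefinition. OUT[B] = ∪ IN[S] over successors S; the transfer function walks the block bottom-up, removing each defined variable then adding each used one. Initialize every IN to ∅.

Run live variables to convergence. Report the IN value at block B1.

Answer: {d, f}

Trace:
Per-block solution:
  B0:   IN={c, d, e}   OUT={d, f}
  B1:   IN={d, f}   OUT={c, d, f}
  B2:   IN={c, d, f}   OUT={c, d, e, f}
  B3:   IN={e, f}   OUT={b, f}
  B4:   IN={b, f}   OUT={}

Merge at B1: OUT[B1] = IN[B2] = {c, d, f}
Applying B1's transfer function to that OUT value gives IN[B1] (row B1 above).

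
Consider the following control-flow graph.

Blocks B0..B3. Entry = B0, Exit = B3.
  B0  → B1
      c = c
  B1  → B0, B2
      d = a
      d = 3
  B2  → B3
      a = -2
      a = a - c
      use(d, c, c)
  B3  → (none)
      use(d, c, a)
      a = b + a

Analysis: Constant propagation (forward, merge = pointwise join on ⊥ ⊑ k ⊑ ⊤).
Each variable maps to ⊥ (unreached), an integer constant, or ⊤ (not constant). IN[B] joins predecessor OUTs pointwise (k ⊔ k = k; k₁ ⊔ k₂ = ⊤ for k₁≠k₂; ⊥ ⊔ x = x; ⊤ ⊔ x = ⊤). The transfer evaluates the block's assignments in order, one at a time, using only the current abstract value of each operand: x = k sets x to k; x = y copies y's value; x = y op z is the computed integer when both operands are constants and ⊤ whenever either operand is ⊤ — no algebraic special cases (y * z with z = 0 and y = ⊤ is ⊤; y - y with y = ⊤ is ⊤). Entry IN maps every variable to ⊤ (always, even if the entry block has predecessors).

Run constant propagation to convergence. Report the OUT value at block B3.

Answer: {a: ⊤, b: ⊤, c: ⊤, d: 3, e: ⊤, f: ⊤}

Working:
Converged values:
  B0:   IN=(all ⊤)   OUT=(all ⊤)
  B1:   IN=(all ⊤)   OUT={d:3; rest ⊤}
  B2:   IN={d:3; rest ⊤}   OUT={d:3; rest ⊤}
  B3:   IN={d:3; rest ⊤}   OUT={d:3; rest ⊤}

Merge at B3: IN[B3] = OUT[B2] = {a: ⊤, b: ⊤, c: ⊤, d: 3, e: ⊤, f: ⊤}
Applying B3's transfer function to that IN value gives OUT[B3] (row B3 above).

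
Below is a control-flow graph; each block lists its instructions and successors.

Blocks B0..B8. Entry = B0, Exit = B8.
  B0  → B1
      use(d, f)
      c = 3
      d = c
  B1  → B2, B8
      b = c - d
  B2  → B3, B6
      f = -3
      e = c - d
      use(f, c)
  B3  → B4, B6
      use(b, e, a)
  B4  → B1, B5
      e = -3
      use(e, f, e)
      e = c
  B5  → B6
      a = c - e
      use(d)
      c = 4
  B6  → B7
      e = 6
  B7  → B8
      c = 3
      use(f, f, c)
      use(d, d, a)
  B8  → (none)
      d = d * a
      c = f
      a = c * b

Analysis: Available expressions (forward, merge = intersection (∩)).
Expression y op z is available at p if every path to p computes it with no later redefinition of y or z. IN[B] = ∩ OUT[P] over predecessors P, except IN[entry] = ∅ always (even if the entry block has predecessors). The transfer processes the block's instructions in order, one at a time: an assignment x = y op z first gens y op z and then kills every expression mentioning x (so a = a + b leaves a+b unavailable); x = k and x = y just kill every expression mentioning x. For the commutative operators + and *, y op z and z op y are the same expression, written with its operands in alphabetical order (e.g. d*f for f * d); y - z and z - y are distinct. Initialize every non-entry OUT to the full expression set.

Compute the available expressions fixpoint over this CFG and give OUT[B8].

Converged values:
  B0:  IN={}  OUT={}
  B1:  IN={}  OUT={c-d}
  B2:  IN={c-d}  OUT={c-d}
  B3:  IN={c-d}  OUT={c-d}
  B4:  IN={c-d}  OUT={c-d}
  B5:  IN={c-d}  OUT={}
  B6:  IN={}  OUT={}
  B7:  IN={}  OUT={}
  B8:  IN={}  OUT={b*c}

Merge at B8: IN[B8] = OUT[B1] ∩ OUT[B7] = {}
Applying B8's transfer function to that IN value gives OUT[B8] (row B8 above).

Answer: {b*c}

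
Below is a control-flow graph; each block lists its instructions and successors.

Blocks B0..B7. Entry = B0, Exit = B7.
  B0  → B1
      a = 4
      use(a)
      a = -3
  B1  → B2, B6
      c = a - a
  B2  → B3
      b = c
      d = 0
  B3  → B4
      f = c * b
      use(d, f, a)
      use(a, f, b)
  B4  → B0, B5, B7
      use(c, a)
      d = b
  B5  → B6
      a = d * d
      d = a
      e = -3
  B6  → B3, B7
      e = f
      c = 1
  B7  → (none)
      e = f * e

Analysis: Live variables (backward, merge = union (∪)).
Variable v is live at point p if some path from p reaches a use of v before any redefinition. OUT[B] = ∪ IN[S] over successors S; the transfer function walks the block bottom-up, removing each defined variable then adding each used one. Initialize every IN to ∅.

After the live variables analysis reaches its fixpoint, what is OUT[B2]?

Per-block solution:
  B0:   IN={b, d, e, f}   OUT={a, b, d, e, f}
  B1:   IN={a, b, d, e, f}   OUT={a, b, c, d, e, f}
  B2:   IN={a, c, e}   OUT={a, b, c, d, e}
  B3:   IN={a, b, c, d, e}   OUT={a, b, c, e, f}
  B4:   IN={a, b, c, e, f}   OUT={b, d, e, f}
  B5:   IN={b, d, f}   OUT={a, b, d, f}
  B6:   IN={a, b, d, f}   OUT={a, b, c, d, e, f}
  B7:   IN={e, f}   OUT={}

Merge at B2: OUT[B2] = IN[B3] = {a, b, c, d, e}

Answer: {a, b, c, d, e}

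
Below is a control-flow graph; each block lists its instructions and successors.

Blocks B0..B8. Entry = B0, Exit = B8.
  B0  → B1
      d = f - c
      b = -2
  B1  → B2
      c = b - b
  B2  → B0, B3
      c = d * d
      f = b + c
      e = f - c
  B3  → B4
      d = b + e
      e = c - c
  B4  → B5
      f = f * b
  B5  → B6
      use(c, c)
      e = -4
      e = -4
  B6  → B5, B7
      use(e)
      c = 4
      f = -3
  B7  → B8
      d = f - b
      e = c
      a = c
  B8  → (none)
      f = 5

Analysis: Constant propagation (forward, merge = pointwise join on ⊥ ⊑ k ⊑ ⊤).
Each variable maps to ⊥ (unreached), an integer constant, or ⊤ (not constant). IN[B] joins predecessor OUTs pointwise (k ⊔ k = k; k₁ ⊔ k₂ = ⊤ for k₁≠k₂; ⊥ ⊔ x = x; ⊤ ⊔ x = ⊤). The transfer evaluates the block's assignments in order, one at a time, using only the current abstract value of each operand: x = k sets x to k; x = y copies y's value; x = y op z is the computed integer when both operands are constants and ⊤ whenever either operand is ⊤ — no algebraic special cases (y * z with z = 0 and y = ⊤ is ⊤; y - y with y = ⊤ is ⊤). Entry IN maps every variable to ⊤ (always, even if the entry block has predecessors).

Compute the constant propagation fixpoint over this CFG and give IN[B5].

Answer: {a: ⊤, b: -2, c: ⊤, d: ⊤, e: ⊤, f: ⊤}

Working:
Per-block solution:
  B0: | IN=(all ⊤) | OUT={b:-2; rest ⊤}
  B1: | IN={b:-2; rest ⊤} | OUT={b:-2, c:0; rest ⊤}
  B2: | IN={b:-2, c:0; rest ⊤} | OUT={b:-2; rest ⊤}
  B3: | IN={b:-2; rest ⊤} | OUT={b:-2; rest ⊤}
  B4: | IN={b:-2; rest ⊤} | OUT={b:-2; rest ⊤}
  B5: | IN={b:-2; rest ⊤} | OUT={b:-2, e:-4; rest ⊤}
  B6: | IN={b:-2, e:-4; rest ⊤} | OUT={b:-2, c:4, e:-4, f:-3; rest ⊤}
  B7: | IN={b:-2, c:4, e:-4, f:-3; rest ⊤} | OUT={a:4, b:-2, c:4, d:-1, e:4, f:-3; rest ⊤}
  B8: | IN={a:4, b:-2, c:4, d:-1, e:4, f:-3; rest ⊤} | OUT={a:4, b:-2, c:4, d:-1, e:4, f:5; rest ⊤}

Merge at B5: IN[B5] = OUT[B4] ⊔ OUT[B6] = {a: ⊤, b: -2, c: ⊤, d: ⊤, e: ⊤, f: ⊤}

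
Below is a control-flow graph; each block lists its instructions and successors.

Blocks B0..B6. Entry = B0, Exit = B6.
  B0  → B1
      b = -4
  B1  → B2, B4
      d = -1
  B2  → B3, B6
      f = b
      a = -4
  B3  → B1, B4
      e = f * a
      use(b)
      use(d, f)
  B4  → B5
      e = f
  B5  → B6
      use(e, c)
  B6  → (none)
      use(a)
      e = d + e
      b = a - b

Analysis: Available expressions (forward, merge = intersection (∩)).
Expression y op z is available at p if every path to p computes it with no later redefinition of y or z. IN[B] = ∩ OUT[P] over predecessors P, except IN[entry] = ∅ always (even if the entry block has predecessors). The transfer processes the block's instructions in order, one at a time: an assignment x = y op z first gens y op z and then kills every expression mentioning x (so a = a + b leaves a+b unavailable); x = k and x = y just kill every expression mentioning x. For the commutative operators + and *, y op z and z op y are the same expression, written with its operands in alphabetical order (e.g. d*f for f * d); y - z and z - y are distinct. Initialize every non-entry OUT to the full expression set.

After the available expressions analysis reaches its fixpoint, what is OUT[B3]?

Answer: {a*f}

Derivation:
Per-block solution:
  B0:  IN={}  OUT={}
  B1:  IN={}  OUT={}
  B2:  IN={}  OUT={}
  B3:  IN={}  OUT={a*f}
  B4:  IN={}  OUT={}
  B5:  IN={}  OUT={}
  B6:  IN={}  OUT={}

Merge at B3: IN[B3] = OUT[B2] = {}
Applying B3's transfer function to that IN value gives OUT[B3] (row B3 above).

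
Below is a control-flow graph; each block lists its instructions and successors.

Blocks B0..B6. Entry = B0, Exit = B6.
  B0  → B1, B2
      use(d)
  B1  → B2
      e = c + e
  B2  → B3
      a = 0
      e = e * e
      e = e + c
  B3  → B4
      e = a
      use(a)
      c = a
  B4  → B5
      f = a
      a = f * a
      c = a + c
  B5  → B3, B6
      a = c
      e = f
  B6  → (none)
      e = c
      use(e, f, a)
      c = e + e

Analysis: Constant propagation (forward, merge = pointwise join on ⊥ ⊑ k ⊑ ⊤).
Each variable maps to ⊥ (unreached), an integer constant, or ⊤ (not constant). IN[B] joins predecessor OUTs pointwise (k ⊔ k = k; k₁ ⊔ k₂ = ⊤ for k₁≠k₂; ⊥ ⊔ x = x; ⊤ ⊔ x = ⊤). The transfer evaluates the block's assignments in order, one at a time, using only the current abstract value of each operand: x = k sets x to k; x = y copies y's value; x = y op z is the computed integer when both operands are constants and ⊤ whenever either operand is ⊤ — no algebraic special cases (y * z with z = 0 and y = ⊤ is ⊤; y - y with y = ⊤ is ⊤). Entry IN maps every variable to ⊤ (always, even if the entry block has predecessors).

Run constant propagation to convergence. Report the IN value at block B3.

Answer: {a: 0, b: ⊤, c: ⊤, d: ⊤, e: ⊤, f: ⊤}

Derivation:
Per-block solution:
  B0:   IN=(all ⊤)   OUT=(all ⊤)
  B1:   IN=(all ⊤)   OUT=(all ⊤)
  B2:   IN=(all ⊤)   OUT={a:0; rest ⊤}
  B3:   IN={a:0; rest ⊤}   OUT={a:0, c:0, e:0; rest ⊤}
  B4:   IN={a:0, c:0, e:0; rest ⊤}   OUT={a:0, c:0, e:0, f:0; rest ⊤}
  B5:   IN={a:0, c:0, e:0, f:0; rest ⊤}   OUT={a:0, c:0, e:0, f:0; rest ⊤}
  B6:   IN={a:0, c:0, e:0, f:0; rest ⊤}   OUT={a:0, c:0, e:0, f:0; rest ⊤}

Merge at B3: IN[B3] = OUT[B2] ⊔ OUT[B5] = {a: 0, b: ⊤, c: ⊤, d: ⊤, e: ⊤, f: ⊤}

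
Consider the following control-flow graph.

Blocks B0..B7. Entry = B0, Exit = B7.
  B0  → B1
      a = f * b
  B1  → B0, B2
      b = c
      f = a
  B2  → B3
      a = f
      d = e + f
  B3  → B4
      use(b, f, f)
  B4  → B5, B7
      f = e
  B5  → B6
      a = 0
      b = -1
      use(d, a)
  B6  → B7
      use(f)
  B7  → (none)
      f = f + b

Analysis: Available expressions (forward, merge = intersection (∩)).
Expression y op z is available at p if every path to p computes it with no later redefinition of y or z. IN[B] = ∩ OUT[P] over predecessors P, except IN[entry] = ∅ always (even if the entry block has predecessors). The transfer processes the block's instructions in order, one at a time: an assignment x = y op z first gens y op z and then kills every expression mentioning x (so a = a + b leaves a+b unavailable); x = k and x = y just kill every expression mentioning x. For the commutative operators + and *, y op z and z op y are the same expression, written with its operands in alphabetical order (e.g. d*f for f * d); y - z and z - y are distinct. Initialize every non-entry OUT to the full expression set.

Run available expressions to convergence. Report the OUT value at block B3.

Answer: {e+f}

Derivation:
Per-block solution:
  B0:  IN={}  OUT={b*f}
  B1:  IN={b*f}  OUT={}
  B2:  IN={}  OUT={e+f}
  B3:  IN={e+f}  OUT={e+f}
  B4:  IN={e+f}  OUT={}
  B5:  IN={}  OUT={}
  B6:  IN={}  OUT={}
  B7:  IN={}  OUT={}

Merge at B3: IN[B3] = OUT[B2] = {e+f}
Applying B3's transfer function to that IN value gives OUT[B3] (row B3 above).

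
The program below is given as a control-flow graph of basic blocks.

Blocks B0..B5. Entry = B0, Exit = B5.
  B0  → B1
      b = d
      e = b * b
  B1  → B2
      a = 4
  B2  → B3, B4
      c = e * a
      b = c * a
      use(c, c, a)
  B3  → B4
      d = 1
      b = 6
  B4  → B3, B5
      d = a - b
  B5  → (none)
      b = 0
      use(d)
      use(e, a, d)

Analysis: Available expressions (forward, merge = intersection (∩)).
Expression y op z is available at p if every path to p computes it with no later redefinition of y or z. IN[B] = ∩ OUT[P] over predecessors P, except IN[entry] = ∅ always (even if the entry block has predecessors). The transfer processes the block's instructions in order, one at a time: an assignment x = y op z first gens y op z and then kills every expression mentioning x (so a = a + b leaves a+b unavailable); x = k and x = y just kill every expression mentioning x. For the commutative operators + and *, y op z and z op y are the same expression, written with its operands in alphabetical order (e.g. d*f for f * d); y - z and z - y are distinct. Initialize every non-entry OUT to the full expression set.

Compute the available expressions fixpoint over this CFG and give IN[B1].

Converged values:
  B0: | IN={} | OUT={b*b}
  B1: | IN={b*b} | OUT={b*b}
  B2: | IN={b*b} | OUT={a*c, a*e}
  B3: | IN={a*c, a*e} | OUT={a*c, a*e}
  B4: | IN={a*c, a*e} | OUT={a*c, a*e, a-b}
  B5: | IN={a*c, a*e, a-b} | OUT={a*c, a*e}

Merge at B1: IN[B1] = OUT[B0] = {b*b}

Answer: {b*b}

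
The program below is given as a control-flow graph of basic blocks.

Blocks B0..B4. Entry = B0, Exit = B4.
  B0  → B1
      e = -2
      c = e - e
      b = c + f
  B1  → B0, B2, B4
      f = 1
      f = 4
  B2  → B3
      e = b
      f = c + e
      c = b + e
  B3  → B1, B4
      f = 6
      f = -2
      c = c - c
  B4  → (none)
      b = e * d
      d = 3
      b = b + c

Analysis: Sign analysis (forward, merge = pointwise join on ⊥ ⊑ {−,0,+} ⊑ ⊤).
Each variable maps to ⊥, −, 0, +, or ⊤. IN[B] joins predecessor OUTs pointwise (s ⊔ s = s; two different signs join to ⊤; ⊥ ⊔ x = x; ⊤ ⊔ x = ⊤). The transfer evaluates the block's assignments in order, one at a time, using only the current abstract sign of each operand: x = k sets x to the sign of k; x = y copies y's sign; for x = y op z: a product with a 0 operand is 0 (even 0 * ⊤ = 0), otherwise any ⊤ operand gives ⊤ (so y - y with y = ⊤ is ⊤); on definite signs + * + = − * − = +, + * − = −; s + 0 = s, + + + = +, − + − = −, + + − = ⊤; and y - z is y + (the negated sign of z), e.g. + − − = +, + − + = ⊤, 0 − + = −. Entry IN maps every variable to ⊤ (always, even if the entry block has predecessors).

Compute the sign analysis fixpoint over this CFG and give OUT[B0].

Answer: {a: ⊤, b: ⊤, c: ⊤, d: ⊤, e: -, f: ⊤}

Working:
Fixpoint table:
  B0:  IN=(all ⊤)  OUT={e:-; rest ⊤}
  B1:  IN=(all ⊤)  OUT={f:+; rest ⊤}
  B2:  IN={f:+; rest ⊤}  OUT=(all ⊤)
  B3:  IN=(all ⊤)  OUT={f:-; rest ⊤}
  B4:  IN=(all ⊤)  OUT={d:+; rest ⊤}

Merge at B0 (entry node, so the boundary value (all ⊤) is joined with the incoming edge(s)): IN[B0] = (all ⊤) ⊔ OUT[B1] = {a: ⊤, b: ⊤, c: ⊤, d: ⊤, e: ⊤, f: ⊤}
Applying B0's transfer function to that IN value gives OUT[B0] (row B0 above).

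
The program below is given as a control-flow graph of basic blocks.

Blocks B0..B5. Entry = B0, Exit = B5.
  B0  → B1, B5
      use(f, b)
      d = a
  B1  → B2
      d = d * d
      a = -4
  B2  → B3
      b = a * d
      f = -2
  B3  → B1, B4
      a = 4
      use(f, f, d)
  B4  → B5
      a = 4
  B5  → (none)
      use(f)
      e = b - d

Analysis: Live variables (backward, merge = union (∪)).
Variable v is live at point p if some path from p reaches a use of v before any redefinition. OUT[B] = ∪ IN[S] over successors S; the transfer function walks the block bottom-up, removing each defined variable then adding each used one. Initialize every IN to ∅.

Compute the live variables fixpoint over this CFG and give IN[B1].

Converged values:
  B0:  IN={a, b, f}  OUT={b, d, f}
  B1:  IN={d}  OUT={a, d}
  B2:  IN={a, d}  OUT={b, d, f}
  B3:  IN={b, d, f}  OUT={b, d, f}
  B4:  IN={b, d, f}  OUT={b, d, f}
  B5:  IN={b, d, f}  OUT={}

Merge at B1: OUT[B1] = IN[B2] = {a, d}
Applying B1's transfer function to that OUT value gives IN[B1] (row B1 above).

Answer: {d}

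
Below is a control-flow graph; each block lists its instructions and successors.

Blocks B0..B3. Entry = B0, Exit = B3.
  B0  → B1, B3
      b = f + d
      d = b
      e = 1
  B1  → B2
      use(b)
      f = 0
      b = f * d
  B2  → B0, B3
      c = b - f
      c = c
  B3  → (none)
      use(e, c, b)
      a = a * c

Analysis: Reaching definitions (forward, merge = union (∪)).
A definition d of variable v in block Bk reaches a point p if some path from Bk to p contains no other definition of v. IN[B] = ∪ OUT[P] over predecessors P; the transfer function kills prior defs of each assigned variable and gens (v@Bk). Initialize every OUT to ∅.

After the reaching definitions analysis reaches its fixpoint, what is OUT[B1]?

Per-block solution:
  B0:   IN={b@B1, c@B2, d@B0, e@B0, f@B1}   OUT={b@B0, c@B2, d@B0, e@B0, f@B1}
  B1:   IN={b@B0, c@B2, d@B0, e@B0, f@B1}   OUT={b@B1, c@B2, d@B0, e@B0, f@B1}
  B2:   IN={b@B1, c@B2, d@B0, e@B0, f@B1}   OUT={b@B1, c@B2, d@B0, e@B0, f@B1}
  B3:   IN={b@B0, b@B1, c@B2, d@B0, e@B0, f@B1}   OUT={a@B3, b@B0, b@B1, c@B2, d@B0, e@B0, f@B1}

Merge at B1: IN[B1] = OUT[B0] = {b@B0, c@B2, d@B0, e@B0, f@B1}
Applying B1's transfer function to that IN value gives OUT[B1] (row B1 above).

Answer: {b@B1, c@B2, d@B0, e@B0, f@B1}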